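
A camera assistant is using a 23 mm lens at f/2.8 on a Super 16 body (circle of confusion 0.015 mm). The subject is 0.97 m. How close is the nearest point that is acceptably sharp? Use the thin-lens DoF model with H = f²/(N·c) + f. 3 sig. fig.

Hyperfocal distance H = f²/(N·c) + f = 23²/(2.8 × 0.015) + 23 = 529/0.042 + 23 ≈ 12618.2 mm ≈ 12.62 m.
Near limit Dn = s·(H − f)/(H + s − 2f) = 970 × (12618.2 − 23) / (12618.2 + 970 − 2 × 23) = 970 × 12595.2 / 13542.2 ≈ 902.17 mm ≈ 0.902 m.

0.902 m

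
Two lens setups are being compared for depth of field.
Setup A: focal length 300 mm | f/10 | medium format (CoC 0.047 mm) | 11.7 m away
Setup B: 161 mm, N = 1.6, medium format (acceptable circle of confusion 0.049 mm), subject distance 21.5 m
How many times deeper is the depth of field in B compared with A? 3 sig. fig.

1.99

Setup A: H = 300²/(10×0.047) + 300 ≈ 191789.4 mm; DoF = Df − Dn = 12440.6 − 11042.6 ≈ 1398.0 mm.
Setup B: H = 161²/(1.6×0.049) + 161 ≈ 330786.0 mm; DoF = Df − Dn = 22983.4 − 20196.5 ≈ 2786.9 mm.
Ratio = 2786.9 / 1398.0 ≈ 1.99.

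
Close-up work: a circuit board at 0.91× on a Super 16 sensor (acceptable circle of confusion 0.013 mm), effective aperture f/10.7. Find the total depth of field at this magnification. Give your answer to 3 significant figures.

0.336 mm

At magnification m, DoF ≈ 2·N_eff·c/m² = 2 × 10.7 × 0.013 / 0.91² = 0.2782 / 0.8281 ≈ 0.336 mm.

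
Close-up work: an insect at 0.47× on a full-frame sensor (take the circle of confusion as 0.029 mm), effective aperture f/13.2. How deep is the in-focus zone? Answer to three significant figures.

3.47 mm

At magnification m, DoF ≈ 2·N_eff·c/m² = 2 × 13.2 × 0.029 / 0.47² = 0.7656 / 0.2209 ≈ 3.47 mm.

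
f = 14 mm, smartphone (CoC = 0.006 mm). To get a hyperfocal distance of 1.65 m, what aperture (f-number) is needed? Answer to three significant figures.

f/20

Rearrange H = f²/(N·c) + f for N: N = f² / ((H − f)·c).
N = 14² / ((1650 − 14) × 0.006) = 196 / 9.816 ≈ 20.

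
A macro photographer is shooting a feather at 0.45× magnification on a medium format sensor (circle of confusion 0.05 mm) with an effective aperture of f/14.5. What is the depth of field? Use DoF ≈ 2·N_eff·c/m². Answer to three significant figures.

7.16 mm

At magnification m, DoF ≈ 2·N_eff·c/m² = 2 × 14.5 × 0.05 / 0.45² = 1.45 / 0.2025 ≈ 7.16 mm.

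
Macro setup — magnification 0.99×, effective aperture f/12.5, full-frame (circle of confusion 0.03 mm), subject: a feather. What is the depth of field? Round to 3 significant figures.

At magnification m, DoF ≈ 2·N_eff·c/m² = 2 × 12.5 × 0.03 / 0.99² = 0.75 / 0.9801 ≈ 0.765 mm.

0.765 mm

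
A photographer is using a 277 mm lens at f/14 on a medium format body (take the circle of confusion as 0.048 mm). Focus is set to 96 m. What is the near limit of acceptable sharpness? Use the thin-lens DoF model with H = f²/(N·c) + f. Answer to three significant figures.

Hyperfocal distance H = f²/(N·c) + f = 277²/(14 × 0.048) + 277 = 76729/0.672 + 277 ≈ 114457.1 mm ≈ 114.5 m.
Near limit Dn = s·(H − f)/(H + s − 2f) = 96000 × (114457.1 − 277) / (114457.1 + 96000 − 2 × 277) = 96000 × 114180.1 / 209903.1 ≈ 52221 mm ≈ 52.2 m.

52.2 m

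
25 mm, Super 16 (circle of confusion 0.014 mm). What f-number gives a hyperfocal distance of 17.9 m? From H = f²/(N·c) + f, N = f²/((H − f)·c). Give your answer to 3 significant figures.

Rearrange H = f²/(N·c) + f for N: N = f² / ((H − f)·c).
N = 25² / ((17900 − 25) × 0.014) = 625 / 250.2 ≈ 2.50.

f/2.50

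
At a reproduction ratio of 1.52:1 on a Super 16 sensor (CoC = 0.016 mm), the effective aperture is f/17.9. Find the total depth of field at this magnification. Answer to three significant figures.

0.248 mm

At magnification m, DoF ≈ 2·N_eff·c/m² = 2 × 17.9 × 0.016 / 1.52² = 0.5728 / 2.31 ≈ 0.248 mm.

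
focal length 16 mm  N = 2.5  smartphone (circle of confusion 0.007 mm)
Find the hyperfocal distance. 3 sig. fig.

Hyperfocal distance H = f²/(N·c) + f = 16²/(2.5 × 0.007) + 16 = 256/0.0175 + 16 ≈ 14644.6 mm ≈ 14.6 m.

14.6 m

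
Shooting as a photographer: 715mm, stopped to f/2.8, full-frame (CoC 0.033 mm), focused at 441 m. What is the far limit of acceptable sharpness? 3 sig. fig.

479 m

Hyperfocal distance H = f²/(N·c) + f = 715²/(2.8 × 0.033) + 715 = 511225/0.0924 + 715 ≈ 5533453.1 mm ≈ 5533 m.
Far limit Df = s·(H − f)/(H − s) = 441000 × (5533453.1 − 715) / (5533453.1 − 441000) = 441000 × 5532738.1 / 5092453.1 ≈ 479128 mm ≈ 479 m.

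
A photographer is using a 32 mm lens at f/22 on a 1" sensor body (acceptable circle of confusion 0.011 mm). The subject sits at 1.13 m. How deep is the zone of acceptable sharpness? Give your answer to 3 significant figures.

Hyperfocal distance H = f²/(N·c) + f = 32²/(22 × 0.011) + 32 = 1024/0.242 + 32 ≈ 4263.4 mm ≈ 4.263 m.
Near limit Dn = s·(H − f)/(H + s − 2f) = 1130 × (4263.4 − 32) / (4263.4 + 1130 − 2 × 32) = 1130 × 4231.4 / 5329.4 ≈ 897.19 mm.
Far limit Df = s·(H − f)/(H − s) = 1130 × (4263.4 − 32) / (4263.4 − 1130) = 1130 × 4231.4 / 3133.4 ≈ 1525.97 mm.
Depth of field = Df − Dn = 1525.97 − 897.19 ≈ 628.78 mm ≈ 0.629 m.

0.629 m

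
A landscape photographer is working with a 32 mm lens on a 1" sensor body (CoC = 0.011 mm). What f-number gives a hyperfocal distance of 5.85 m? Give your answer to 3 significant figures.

Rearrange H = f²/(N·c) + f for N: N = f² / ((H − f)·c).
N = 32² / ((5850 − 32) × 0.011) = 1024 / 64.00 ≈ 16.

f/16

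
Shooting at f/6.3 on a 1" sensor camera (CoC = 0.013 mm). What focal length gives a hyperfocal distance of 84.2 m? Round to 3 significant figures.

From H = f²/(N·c) + f, with f ≪ H: f ≈ √(H·N·c) = √(84200 × 6.3 × 0.013) = √6896.0 ≈ 83.04 mm.
The +f correction barely moves this — solving exactly, f² + N·c·f − N·c·H = 0 ⇒ f = (−N·c + √((N·c)² + 4·N·c·H))/2 = (−0.0819 + √27584)/2 ≈ 83.001 mm, so f ≈ 83.0 mm.

83.0 mm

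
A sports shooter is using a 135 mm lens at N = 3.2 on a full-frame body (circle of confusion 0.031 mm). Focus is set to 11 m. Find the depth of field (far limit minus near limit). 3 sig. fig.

1.31 m

Hyperfocal distance H = f²/(N·c) + f = 135²/(3.2 × 0.031) + 135 = 18225/0.0992 + 135 ≈ 183854.8 mm ≈ 183.9 m.
Near limit Dn = s·(H − f)/(H + s − 2f) = 11000 × (183854.8 − 135) / (183854.8 + 11000 − 2 × 135) = 11000 × 183719.8 / 194584.8 ≈ 10385.8 mm.
Far limit Df = s·(H − f)/(H − s) = 11000 × (183854.8 − 135) / (183854.8 − 11000) = 11000 × 183719.8 / 172854.8 ≈ 11691.4 mm.
Depth of field = Df − Dn = 11691.4 − 10385.8 ≈ 1305.6 mm ≈ 1.31 m.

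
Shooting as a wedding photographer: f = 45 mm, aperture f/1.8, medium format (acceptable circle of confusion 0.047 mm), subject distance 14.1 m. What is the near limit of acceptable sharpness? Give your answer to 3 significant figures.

Hyperfocal distance H = f²/(N·c) + f = 45²/(1.8 × 0.047) + 45 = 2025/0.0846 + 45 ≈ 23981.2 mm ≈ 23.98 m.
Near limit Dn = s·(H − f)/(H + s − 2f) = 14100 × (23981.2 − 45) / (23981.2 + 14100 − 2 × 45) = 14100 × 23936.2 / 37991.2 ≈ 8883.6 mm ≈ 8.88 m.

8.88 m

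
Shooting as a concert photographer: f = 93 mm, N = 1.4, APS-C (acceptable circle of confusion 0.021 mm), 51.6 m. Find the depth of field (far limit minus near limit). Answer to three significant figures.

18.6 m

Hyperfocal distance H = f²/(N·c) + f = 93²/(1.4 × 0.021) + 93 = 8649/0.0294 + 93 ≈ 294276.7 mm ≈ 294.3 m.
Near limit Dn = s·(H − f)/(H + s − 2f) = 51600 × (294276.7 − 93) / (294276.7 + 51600 − 2 × 93) = 51600 × 294183.7 / 345690.7 ≈ 43912 mm.
Far limit Df = s·(H − f)/(H − s) = 51600 × (294276.7 − 93) / (294276.7 − 51600) = 51600 × 294183.7 / 242676.7 ≈ 62552 mm.
Depth of field = Df − Dn = 62552 − 43912 ≈ 18640 mm ≈ 18.6 m.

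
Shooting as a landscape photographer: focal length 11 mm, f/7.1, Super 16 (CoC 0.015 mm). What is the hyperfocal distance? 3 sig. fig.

1.15 m

Hyperfocal distance H = f²/(N·c) + f = 11²/(7.1 × 0.015) + 11 = 121/0.1065 + 11 ≈ 1147.2 mm ≈ 1.15 m.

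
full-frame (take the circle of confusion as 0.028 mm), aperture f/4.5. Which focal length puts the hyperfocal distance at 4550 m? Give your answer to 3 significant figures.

757 mm

From H = f²/(N·c) + f, with f ≪ H: f ≈ √(H·N·c) = √(4550000 × 4.5 × 0.028) = √573300 ≈ 757.2 mm.
The +f correction barely moves this — solving exactly, f² + N·c·f − N·c·H = 0 ⇒ f = (−N·c + √((N·c)² + 4·N·c·H))/2 = (−0.126 + √2293200)/2 ≈ 757.10 mm, so f ≈ 757 mm.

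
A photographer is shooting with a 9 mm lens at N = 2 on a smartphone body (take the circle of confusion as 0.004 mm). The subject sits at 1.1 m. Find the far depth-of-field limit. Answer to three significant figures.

1.23 m

Hyperfocal distance H = f²/(N·c) + f = 9²/(2 × 0.004) + 9 = 81/0.008 + 9 ≈ 10134.0 mm ≈ 10.13 m.
Far limit Df = s·(H − f)/(H − s) = 1100 × (10134.0 − 9) / (10134.0 − 1100) = 1100 × 10125.0 / 9034.0 ≈ 1232.8 mm ≈ 1.23 m.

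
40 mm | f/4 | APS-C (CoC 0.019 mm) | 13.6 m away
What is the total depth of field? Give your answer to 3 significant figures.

29.9 m

Hyperfocal distance H = f²/(N·c) + f = 40²/(4 × 0.019) + 40 = 1600/0.076 + 40 ≈ 21092.6 mm ≈ 21.09 m.
Near limit Dn = s·(H − f)/(H + s − 2f) = 13600 × (21092.6 − 40) / (21092.6 + 13600 − 2 × 40) = 13600 × 21052.6 / 34612.6 ≈ 8272 mm.
Far limit Df = s·(H − f)/(H − s) = 13600 × (21092.6 − 40) / (21092.6 − 13600) = 13600 × 21052.6 / 7492.6 ≈ 38213 mm.
Depth of field = Df − Dn = 38213 − 8272 ≈ 29941 mm ≈ 29.9 m.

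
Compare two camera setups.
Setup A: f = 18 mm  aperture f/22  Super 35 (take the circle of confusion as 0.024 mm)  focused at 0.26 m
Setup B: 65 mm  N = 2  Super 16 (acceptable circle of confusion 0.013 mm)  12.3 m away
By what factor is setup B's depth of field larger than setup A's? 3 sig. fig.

Setup A: H = 18²/(22×0.024) + 18 ≈ 631.6 mm; DoF = Df − Dn = 429.31 − 186.46 ≈ 242.85 mm.
Setup B: H = 65²/(2×0.013) + 65 ≈ 162565.0 mm; DoF = Df − Dn = 13301.5 − 11438.8 ≈ 1862.7 mm.
Ratio = 1862.7 / 242.85 ≈ 7.67.

7.67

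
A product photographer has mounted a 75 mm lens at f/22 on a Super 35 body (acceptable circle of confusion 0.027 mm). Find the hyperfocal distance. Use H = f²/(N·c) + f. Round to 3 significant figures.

9.54 m

Hyperfocal distance H = f²/(N·c) + f = 75²/(22 × 0.027) + 75 = 5625/0.594 + 75 ≈ 9544.7 mm ≈ 9.54 m.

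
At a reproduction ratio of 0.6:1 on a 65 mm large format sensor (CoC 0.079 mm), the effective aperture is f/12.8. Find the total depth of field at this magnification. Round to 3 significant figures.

At magnification m, DoF ≈ 2·N_eff·c/m² = 2 × 12.8 × 0.079 / 0.6² = 2.022 / 0.36 ≈ 5.62 mm.

5.62 mm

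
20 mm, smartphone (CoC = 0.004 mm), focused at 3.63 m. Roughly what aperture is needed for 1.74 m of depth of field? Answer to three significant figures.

f/6.30

Write h = H − f = f²/(N·c). The thin-lens limits are Dn = s·h/(h + (s−f)) and Df = s·h/(h − (s−f)), so DoF = Df − Dn = 2·s·(s−f)·h / (h² − (s−f)²).
That is a quadratic in h: DoF·h² − 2·s·(s−f)·h − DoF·(s−f)² = 0 ⇒ h = (s−f)·(s + √(s² + DoF²)) / DoF = 3610 × (3630 + √(3630² + 1740²)) / 1740 = 3610 × (3630 + 4025.48) / 1740 ≈ 15883 mm.
Then N = f²/(c·h) = 20² / (0.004 × 15883) = 400 / 63.532 ≈ 6.30.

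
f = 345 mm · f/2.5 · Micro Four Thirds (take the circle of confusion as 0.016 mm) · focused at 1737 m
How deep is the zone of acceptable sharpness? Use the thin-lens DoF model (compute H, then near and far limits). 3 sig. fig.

3070 m

Hyperfocal distance H = f²/(N·c) + f = 345²/(2.5 × 0.016) + 345 = 119025/0.04 + 345 ≈ 2975970.0 mm ≈ 2976 m.
Near limit Dn = s·(H − f)/(H + s − 2f) = 1737000 × (2975970.0 − 345) / (2975970.0 + 1737000 − 2 × 345) = 1737000 × 2975625.0 / 4712280.0 ≈ 1096849 mm.
Far limit Df = s·(H − f)/(H − s) = 1737000 × (2975970.0 − 345) / (2975970.0 − 1737000) = 1737000 × 2975625.0 / 1238970.0 ≈ 4171740 mm.
Depth of field = Df − Dn = 4171740 − 1096849 ≈ 3074891 mm ≈ 3070 m.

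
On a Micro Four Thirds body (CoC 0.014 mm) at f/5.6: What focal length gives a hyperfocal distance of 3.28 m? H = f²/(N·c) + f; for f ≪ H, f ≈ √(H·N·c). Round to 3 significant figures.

From H = f²/(N·c) + f, with f ≪ H: f ≈ √(H·N·c) = √(3280 × 5.6 × 0.014) = √257.15 ≈ 16.04 mm.
The +f correction barely moves this — solving exactly, f² + N·c·f − N·c·H = 0 ⇒ f = (−N·c + √((N·c)² + 4·N·c·H))/2 = (−0.0784 + √1028.6)/2 ≈ 15.997 mm, so f ≈ 16.0 mm.

16.0 mm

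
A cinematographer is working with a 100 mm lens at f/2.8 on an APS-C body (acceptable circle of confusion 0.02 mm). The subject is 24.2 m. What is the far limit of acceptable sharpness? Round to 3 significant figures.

28.0 m

Hyperfocal distance H = f²/(N·c) + f = 100²/(2.8 × 0.02) + 100 = 10000/0.056 + 100 ≈ 178671.4 mm ≈ 178.7 m.
Far limit Df = s·(H − f)/(H − s) = 24200 × (178671.4 − 100) / (178671.4 − 24200) = 24200 × 178571.4 / 154471.4 ≈ 27976 mm ≈ 28.0 m.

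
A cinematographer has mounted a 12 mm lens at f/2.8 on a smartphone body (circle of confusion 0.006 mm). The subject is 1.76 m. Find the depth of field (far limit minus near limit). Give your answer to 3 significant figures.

0.749 m

Hyperfocal distance H = f²/(N·c) + f = 12²/(2.8 × 0.006) + 12 = 144/0.0168 + 12 ≈ 8583.4 mm ≈ 8.583 m.
Near limit Dn = s·(H − f)/(H + s − 2f) = 1760 × (8583.4 − 12) / (8583.4 + 1760 − 2 × 12) = 1760 × 8571.4 / 10319.4 ≈ 1461.87 mm.
Far limit Df = s·(H − f)/(H − s) = 1760 × (8583.4 − 12) / (8583.4 − 1760) = 1760 × 8571.4 / 6823.4 ≈ 2210.87 mm.
Depth of field = Df − Dn = 2210.87 − 1461.87 ≈ 749.00 mm ≈ 0.749 m.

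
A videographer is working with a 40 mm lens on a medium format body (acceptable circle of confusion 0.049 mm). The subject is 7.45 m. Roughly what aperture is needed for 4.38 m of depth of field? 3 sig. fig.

Write h = H − f = f²/(N·c). The thin-lens limits are Dn = s·h/(h + (s−f)) and Df = s·h/(h − (s−f)), so DoF = Df − Dn = 2·s·(s−f)·h / (h² − (s−f)²).
That is a quadratic in h: DoF·h² − 2·s·(s−f)·h − DoF·(s−f)² = 0 ⇒ h = (s−f)·(s + √(s² + DoF²)) / DoF = 7410 × (7450 + √(7450² + 4380²)) / 4380 = 7410 × (7450 + 8642.16) / 4380 ≈ 27224 mm.
Then N = f²/(c·h) = 40² / (0.049 × 27224) = 1600 / 1334.0 ≈ 1.20.

f/1.20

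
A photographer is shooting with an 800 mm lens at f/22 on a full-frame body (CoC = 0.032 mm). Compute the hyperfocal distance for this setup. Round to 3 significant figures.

910 m

Hyperfocal distance H = f²/(N·c) + f = 800²/(22 × 0.032) + 800 = 640000/0.704 + 800 ≈ 909890.9 mm ≈ 910 m.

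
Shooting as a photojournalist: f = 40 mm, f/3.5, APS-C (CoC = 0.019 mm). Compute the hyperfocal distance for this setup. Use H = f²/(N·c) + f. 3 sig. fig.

24.1 m

Hyperfocal distance H = f²/(N·c) + f = 40²/(3.5 × 0.019) + 40 = 1600/0.0665 + 40 ≈ 24100.2 mm ≈ 24.1 m.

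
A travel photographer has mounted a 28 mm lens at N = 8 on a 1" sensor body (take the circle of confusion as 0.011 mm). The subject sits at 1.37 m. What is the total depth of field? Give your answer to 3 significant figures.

422 mm

Hyperfocal distance H = f²/(N·c) + f = 28²/(8 × 0.011) + 28 = 784/0.088 + 28 ≈ 8937.1 mm ≈ 8.937 m.
Near limit Dn = s·(H − f)/(H + s − 2f) = 1370 × (8937.1 − 28) / (8937.1 + 1370 − 2 × 28) = 1370 × 8909.1 / 10251.1 ≈ 1190.65 mm.
Far limit Df = s·(H − f)/(H − s) = 1370 × (8937.1 − 28) / (8937.1 − 1370) = 1370 × 8909.1 / 7567.1 ≈ 1612.97 mm.
Depth of field = Df − Dn = 1612.97 − 1190.65 ≈ 422.32 mm.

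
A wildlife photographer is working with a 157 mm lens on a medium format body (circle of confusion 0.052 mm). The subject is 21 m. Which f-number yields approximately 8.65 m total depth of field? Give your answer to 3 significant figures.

f/4.50

Write h = H − f = f²/(N·c). The thin-lens limits are Dn = s·h/(h + (s−f)) and Df = s·h/(h − (s−f)), so DoF = Df − Dn = 2·s·(s−f)·h / (h² − (s−f)²).
That is a quadratic in h: DoF·h² − 2·s·(s−f)·h − DoF·(s−f)² = 0 ⇒ h = (s−f)·(s + √(s² + DoF²)) / DoF = 20843 × (21000 + √(21000² + 8650²)) / 8650 = 20843 × (21000 + 22711.7) / 8650 ≈ 105328 mm.
Then N = f²/(c·h) = 157² / (0.052 × 105328) = 24649 / 5477.0 ≈ 4.50.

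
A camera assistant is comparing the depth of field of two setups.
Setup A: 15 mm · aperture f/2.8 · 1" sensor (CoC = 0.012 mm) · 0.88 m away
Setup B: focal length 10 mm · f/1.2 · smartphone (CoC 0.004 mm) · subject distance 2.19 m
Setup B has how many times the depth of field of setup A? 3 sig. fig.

Setup A: H = 15²/(2.8×0.012) + 15 ≈ 6711.4 mm; DoF = Df − Dn = 1010.53 − 779.33 ≈ 231.20 mm.
Setup B: H = 10²/(1.2×0.004) + 10 ≈ 20843.3 mm; DoF = Df − Dn = 2445.94 − 1982.55 ≈ 463.39 mm.
Ratio = 463.39 / 231.20 ≈ 2.00.

2.00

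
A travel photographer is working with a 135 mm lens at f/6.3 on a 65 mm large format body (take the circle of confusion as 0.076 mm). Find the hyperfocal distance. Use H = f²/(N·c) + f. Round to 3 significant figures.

Hyperfocal distance H = f²/(N·c) + f = 135²/(6.3 × 0.076) + 135 = 18225/0.4788 + 135 ≈ 38198.9 mm ≈ 38.2 m.

38.2 m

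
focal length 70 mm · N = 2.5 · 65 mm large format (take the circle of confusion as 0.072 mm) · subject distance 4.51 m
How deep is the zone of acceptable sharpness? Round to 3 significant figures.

Hyperfocal distance H = f²/(N·c) + f = 70²/(2.5 × 0.072) + 70 = 4900/0.18 + 70 ≈ 27292.2 mm ≈ 27.29 m.
Near limit Dn = s·(H − f)/(H + s − 2f) = 4510 × (27292.2 − 70) / (27292.2 + 4510 − 2 × 70) = 4510 × 27222.2 / 31662.2 ≈ 3877.6 mm.
Far limit Df = s·(H − f)/(H − s) = 4510 × (27292.2 − 70) / (27292.2 − 4510) = 4510 × 27222.2 / 22782.2 ≈ 5388.9 mm.
Depth of field = Df − Dn = 5388.9 − 3877.6 ≈ 1511.3 mm ≈ 1.51 m.

1.51 m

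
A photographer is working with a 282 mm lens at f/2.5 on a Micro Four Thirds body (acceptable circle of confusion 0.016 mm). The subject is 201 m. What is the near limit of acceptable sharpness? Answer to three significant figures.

Hyperfocal distance H = f²/(N·c) + f = 282²/(2.5 × 0.016) + 282 = 79524/0.04 + 282 ≈ 1988382.0 mm ≈ 1988 m.
Near limit Dn = s·(H − f)/(H + s − 2f) = 201000 × (1988382.0 − 282) / (1988382.0 + 201000 − 2 × 282) = 201000 × 1988100.0 / 2188818.0 ≈ 182568 mm ≈ 183 m.

183 m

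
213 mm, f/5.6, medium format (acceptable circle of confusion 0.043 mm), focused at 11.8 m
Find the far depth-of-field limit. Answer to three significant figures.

12.6 m

Hyperfocal distance H = f²/(N·c) + f = 213²/(5.6 × 0.043) + 213 = 45369/0.2408 + 213 ≈ 188622.5 mm ≈ 188.6 m.
Far limit Df = s·(H − f)/(H − s) = 11800 × (188622.5 − 213) / (188622.5 − 11800) = 11800 × 188409.5 / 176822.5 ≈ 12573 mm ≈ 12.6 m.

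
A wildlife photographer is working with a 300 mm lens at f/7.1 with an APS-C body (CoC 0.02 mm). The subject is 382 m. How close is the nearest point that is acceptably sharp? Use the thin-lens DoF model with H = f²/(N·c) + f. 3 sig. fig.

238 m

Hyperfocal distance H = f²/(N·c) + f = 300²/(7.1 × 0.02) + 300 = 90000/0.142 + 300 ≈ 634102.8 mm ≈ 634.1 m.
Near limit Dn = s·(H − f)/(H + s − 2f) = 382000 × (634102.8 − 300) / (634102.8 + 382000 − 2 × 300) = 382000 × 633802.8 / 1015502.8 ≈ 238417 mm ≈ 238 m.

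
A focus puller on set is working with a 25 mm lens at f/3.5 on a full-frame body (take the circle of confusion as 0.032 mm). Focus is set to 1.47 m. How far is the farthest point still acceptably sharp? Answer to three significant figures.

Hyperfocal distance H = f²/(N·c) + f = 25²/(3.5 × 0.032) + 25 = 625/0.112 + 25 ≈ 5605.4 mm ≈ 5.605 m.
Far limit Df = s·(H − f)/(H − s) = 1470 × (5605.4 − 25) / (5605.4 − 1470) = 1470 × 5580.4 / 4135.4 ≈ 1983.7 mm ≈ 1.98 m.

1.98 m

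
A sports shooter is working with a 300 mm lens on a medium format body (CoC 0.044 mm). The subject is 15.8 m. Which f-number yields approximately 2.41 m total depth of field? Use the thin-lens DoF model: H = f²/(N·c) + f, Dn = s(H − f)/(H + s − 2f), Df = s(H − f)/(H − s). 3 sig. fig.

f/10

Write h = H − f = f²/(N·c). The thin-lens limits are Dn = s·h/(h + (s−f)) and Df = s·h/(h − (s−f)), so DoF = Df − Dn = 2·s·(s−f)·h / (h² − (s−f)²).
That is a quadratic in h: DoF·h² − 2·s·(s−f)·h − DoF·(s−f)² = 0 ⇒ h = (s−f)·(s + √(s² + DoF²)) / DoF = 15500 × (15800 + √(15800² + 2410²)) / 2410 = 15500 × (15800 + 15982.7) / 2410 ≈ 204412 mm.
Then N = f²/(c·h) = 300² / (0.044 × 204412) = 90000 / 8994.1 ≈ 10.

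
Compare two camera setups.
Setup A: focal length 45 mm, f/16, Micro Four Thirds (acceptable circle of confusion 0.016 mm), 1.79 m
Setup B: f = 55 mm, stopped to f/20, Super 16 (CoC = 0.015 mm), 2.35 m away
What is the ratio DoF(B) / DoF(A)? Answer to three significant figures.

Setup A: H = 45²/(16×0.016) + 45 ≈ 7955.2 mm; DoF = Df − Dn = 2296.65 − 1466.49 ≈ 830.16 mm.
Setup B: H = 55²/(20×0.015) + 55 ≈ 10138.3 mm; DoF = Df − Dn = 3042.5 − 1914.3 ≈ 1128.2 mm.
Ratio = 1128.2 / 830.16 ≈ 1.36.

1.36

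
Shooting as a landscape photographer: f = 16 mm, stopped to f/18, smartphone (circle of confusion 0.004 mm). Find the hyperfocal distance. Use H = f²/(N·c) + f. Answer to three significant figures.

Hyperfocal distance H = f²/(N·c) + f = 16²/(18 × 0.004) + 16 = 256/0.072 + 16 ≈ 3571.6 mm ≈ 3.57 m.

3.57 m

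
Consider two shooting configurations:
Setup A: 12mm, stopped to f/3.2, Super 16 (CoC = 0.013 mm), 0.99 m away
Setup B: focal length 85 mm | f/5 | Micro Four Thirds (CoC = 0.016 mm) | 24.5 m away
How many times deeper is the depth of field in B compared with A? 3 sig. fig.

Setup A: H = 12²/(3.2×0.013) + 12 ≈ 3473.5 mm; DoF = Df − Dn = 1379.86 − 771.91 ≈ 607.95 mm.
Setup B: H = 85²/(5×0.016) + 85 ≈ 90397.5 mm; DoF = Df − Dn = 33577 − 19286 ≈ 14291 mm.
Ratio = 14291 / 607.95 ≈ 23.5.

23.5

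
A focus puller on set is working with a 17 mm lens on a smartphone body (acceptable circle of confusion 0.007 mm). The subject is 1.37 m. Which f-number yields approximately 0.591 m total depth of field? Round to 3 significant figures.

Write h = H − f = f²/(N·c). The thin-lens limits are Dn = s·h/(h + (s−f)) and Df = s·h/(h − (s−f)), so DoF = Df − Dn = 2·s·(s−f)·h / (h² − (s−f)²).
That is a quadratic in h: DoF·h² − 2·s·(s−f)·h − DoF·(s−f)² = 0 ⇒ h = (s−f)·(s + √(s² + DoF²)) / DoF = 1353 × (1370 + √(1370² + 591²)) / 591 = 1353 × (1370 + 1492.04) / 591 ≈ 6552.2 mm.
Then N = f²/(c·h) = 17² / (0.007 × 6552.2) = 289 / 45.865 ≈ 6.30.

f/6.30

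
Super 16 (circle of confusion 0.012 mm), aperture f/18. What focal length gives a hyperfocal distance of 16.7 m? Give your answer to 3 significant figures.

60.0 mm

From H = f²/(N·c) + f, with f ≪ H: f ≈ √(H·N·c) = √(16700 × 18 × 0.012) = √3607.2 ≈ 60.06 mm.
Exact: f² + N·c·f − N·c·H = 0 ⇒ f = (−N·c + √((N·c)² + 4·N·c·H))/2 = (−0.216 + √14429)/2 ≈ 59.952 mm ≈ 60.0 mm.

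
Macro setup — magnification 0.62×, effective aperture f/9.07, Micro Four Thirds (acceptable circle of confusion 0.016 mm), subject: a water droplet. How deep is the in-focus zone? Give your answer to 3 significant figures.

At magnification m, DoF ≈ 2·N_eff·c/m² = 2 × 9.07 × 0.016 / 0.62² = 0.2902 / 0.3844 ≈ 0.755 mm.

0.755 mm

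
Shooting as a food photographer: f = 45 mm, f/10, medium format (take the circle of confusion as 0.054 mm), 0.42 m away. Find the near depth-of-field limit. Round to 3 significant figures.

Hyperfocal distance H = f²/(N·c) + f = 45²/(10 × 0.054) + 45 = 2025/0.54 + 45 ≈ 3795.0 mm ≈ 3.795 m.
Near limit Dn = s·(H − f)/(H + s − 2f) = 420 × (3795.0 − 45) / (3795.0 + 420 − 2 × 45) = 420 × 3750.0 / 4125.0 ≈ 381.82 mm.

382 mm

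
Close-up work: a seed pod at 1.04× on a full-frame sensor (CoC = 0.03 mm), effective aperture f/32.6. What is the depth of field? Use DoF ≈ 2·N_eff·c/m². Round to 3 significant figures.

At magnification m, DoF ≈ 2·N_eff·c/m² = 2 × 32.6 × 0.03 / 1.04² = 1.956 / 1.082 ≈ 1.81 mm.

1.81 mm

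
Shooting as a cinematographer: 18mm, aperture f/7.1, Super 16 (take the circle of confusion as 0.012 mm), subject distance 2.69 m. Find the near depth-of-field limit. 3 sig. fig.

Hyperfocal distance H = f²/(N·c) + f = 18²/(7.1 × 0.012) + 18 = 324/0.0852 + 18 ≈ 3820.8 mm ≈ 3.821 m.
Near limit Dn = s·(H − f)/(H + s − 2f) = 2690 × (3820.8 − 18) / (3820.8 + 2690 − 2 × 18) = 2690 × 3802.8 / 6474.8 ≈ 1579.9 mm ≈ 1.58 m.

1.58 m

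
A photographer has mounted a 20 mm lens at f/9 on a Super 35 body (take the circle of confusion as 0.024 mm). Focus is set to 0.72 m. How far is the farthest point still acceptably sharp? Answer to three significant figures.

1.16 m

Hyperfocal distance H = f²/(N·c) + f = 20²/(9 × 0.024) + 20 = 400/0.216 + 20 ≈ 1871.9 mm ≈ 1.872 m.
Far limit Df = s·(H − f)/(H − s) = 720 × (1871.9 − 20) / (1871.9 − 720) = 720 × 1851.9 / 1151.9 ≈ 1157.6 mm ≈ 1.16 m.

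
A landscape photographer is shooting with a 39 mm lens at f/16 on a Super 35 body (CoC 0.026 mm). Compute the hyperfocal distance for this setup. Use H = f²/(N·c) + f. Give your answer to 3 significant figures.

3.70 m

Hyperfocal distance H = f²/(N·c) + f = 39²/(16 × 0.026) + 39 = 1521/0.416 + 39 ≈ 3695.2 mm ≈ 3.70 m.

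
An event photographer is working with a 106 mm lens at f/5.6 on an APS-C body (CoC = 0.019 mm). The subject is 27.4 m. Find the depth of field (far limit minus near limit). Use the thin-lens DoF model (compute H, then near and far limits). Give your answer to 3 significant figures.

Hyperfocal distance H = f²/(N·c) + f = 106²/(5.6 × 0.019) + 106 = 11236/0.1064 + 106 ≈ 105707.5 mm ≈ 105.7 m.
Near limit Dn = s·(H − f)/(H + s − 2f) = 27400 × (105707.5 − 106) / (105707.5 + 27400 − 2 × 106) = 27400 × 105601.5 / 132895.5 ≈ 21773 mm.
Far limit Df = s·(H − f)/(H − s) = 27400 × (105707.5 − 106) / (105707.5 − 27400) = 27400 × 105601.5 / 78307.5 ≈ 36950 mm.
Depth of field = Df − Dn = 36950 − 21773 ≈ 15177 mm ≈ 15.2 m.

15.2 m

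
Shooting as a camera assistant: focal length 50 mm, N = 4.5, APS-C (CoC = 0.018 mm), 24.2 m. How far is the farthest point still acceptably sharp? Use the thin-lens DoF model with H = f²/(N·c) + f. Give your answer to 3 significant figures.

Hyperfocal distance H = f²/(N·c) + f = 50²/(4.5 × 0.018) + 50 = 2500/0.081 + 50 ≈ 30914.2 mm ≈ 30.91 m.
Far limit Df = s·(H − f)/(H − s) = 24200 × (30914.2 − 50) / (30914.2 − 24200) = 24200 × 30864.2 / 6714.2 ≈ 111244 mm ≈ 111 m.

111 m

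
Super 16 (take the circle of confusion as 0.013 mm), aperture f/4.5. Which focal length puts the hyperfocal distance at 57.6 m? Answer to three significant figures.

58.0 mm

From H = f²/(N·c) + f, with f ≪ H: f ≈ √(H·N·c) = √(57600 × 4.5 × 0.013) = √3369.6 ≈ 58.05 mm.
Exact: f² + N·c·f − N·c·H = 0 ⇒ f = (−N·c + √((N·c)² + 4·N·c·H))/2 = (−0.0585 + √13478)/2 ≈ 58.019 mm ≈ 58.0 mm.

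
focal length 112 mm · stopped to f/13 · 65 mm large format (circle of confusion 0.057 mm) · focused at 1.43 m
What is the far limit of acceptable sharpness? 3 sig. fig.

Hyperfocal distance H = f²/(N·c) + f = 112²/(13 × 0.057) + 112 = 12544/0.741 + 112 ≈ 17040.5 mm ≈ 17.04 m.
Far limit Df = s·(H − f)/(H − s) = 1430 × (17040.5 − 112) / (17040.5 − 1430) = 1430 × 16928.5 / 15610.5 ≈ 1550.7 mm ≈ 1.55 m.

1.55 m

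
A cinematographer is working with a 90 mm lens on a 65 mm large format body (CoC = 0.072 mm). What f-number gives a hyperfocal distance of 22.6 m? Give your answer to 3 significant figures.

f/5

Rearrange H = f²/(N·c) + f for N: N = f² / ((H − f)·c).
N = 90² / ((22600 − 90) × 0.072) = 8100 / 1621 ≈ 5.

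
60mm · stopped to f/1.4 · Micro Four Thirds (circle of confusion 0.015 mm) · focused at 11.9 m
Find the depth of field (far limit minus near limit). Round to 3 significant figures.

1.65 m

Hyperfocal distance H = f²/(N·c) + f = 60²/(1.4 × 0.015) + 60 = 3600/0.021 + 60 ≈ 171488.6 mm ≈ 171.5 m.
Near limit Dn = s·(H − f)/(H + s − 2f) = 11900 × (171488.6 − 60) / (171488.6 + 11900 − 2 × 60) = 11900 × 171428.6 / 183268.6 ≈ 11131.2 mm.
Far limit Df = s·(H − f)/(H − s) = 11900 × (171488.6 − 60) / (171488.6 − 11900) = 11900 × 171428.6 / 159588.6 ≈ 12782.9 mm.
Depth of field = Df − Dn = 12782.9 − 11131.2 ≈ 1651.7 mm ≈ 1.65 m.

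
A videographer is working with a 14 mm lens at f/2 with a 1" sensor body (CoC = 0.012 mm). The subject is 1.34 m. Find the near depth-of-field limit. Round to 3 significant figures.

1.15 m

Hyperfocal distance H = f²/(N·c) + f = 14²/(2 × 0.012) + 14 = 196/0.024 + 14 ≈ 8180.7 mm ≈ 8.181 m.
Near limit Dn = s·(H − f)/(H + s − 2f) = 1340 × (8180.7 − 14) / (8180.7 + 1340 − 2 × 14) = 1340 × 8166.7 / 9492.7 ≈ 1152.8 mm ≈ 1.15 m.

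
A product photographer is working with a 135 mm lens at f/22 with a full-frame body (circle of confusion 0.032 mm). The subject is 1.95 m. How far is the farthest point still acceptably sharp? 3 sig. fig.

2.10 m

Hyperfocal distance H = f²/(N·c) + f = 135²/(22 × 0.032) + 135 = 18225/0.704 + 135 ≈ 26022.8 mm ≈ 26.02 m.
Far limit Df = s·(H − f)/(H − s) = 1950 × (26022.8 − 135) / (26022.8 − 1950) = 1950 × 25887.8 / 24072.8 ≈ 2097.0 mm ≈ 2.10 m.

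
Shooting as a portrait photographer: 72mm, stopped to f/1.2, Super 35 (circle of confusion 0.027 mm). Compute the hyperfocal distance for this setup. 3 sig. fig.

160 m

Hyperfocal distance H = f²/(N·c) + f = 72²/(1.2 × 0.027) + 72 = 5184/0.0324 + 72 ≈ 160072.0 mm ≈ 160 m.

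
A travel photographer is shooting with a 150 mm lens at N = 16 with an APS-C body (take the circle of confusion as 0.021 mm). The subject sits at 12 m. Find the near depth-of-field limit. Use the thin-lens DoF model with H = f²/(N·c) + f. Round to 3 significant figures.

Hyperfocal distance H = f²/(N·c) + f = 150²/(16 × 0.021) + 150 = 22500/0.336 + 150 ≈ 67114.3 mm ≈ 67.11 m.
Near limit Dn = s·(H − f)/(H + s − 2f) = 12000 × (67114.3 − 150) / (67114.3 + 12000 − 2 × 150) = 12000 × 66964.3 / 78814.3 ≈ 10196 mm ≈ 10.2 m.

10.2 m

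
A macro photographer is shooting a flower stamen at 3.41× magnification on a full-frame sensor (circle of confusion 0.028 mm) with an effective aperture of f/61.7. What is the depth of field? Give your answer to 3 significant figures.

At magnification m, DoF ≈ 2·N_eff·c/m² = 2 × 61.7 × 0.028 / 3.41² = 3.455 / 11.63 ≈ 0.297 mm.

0.297 mm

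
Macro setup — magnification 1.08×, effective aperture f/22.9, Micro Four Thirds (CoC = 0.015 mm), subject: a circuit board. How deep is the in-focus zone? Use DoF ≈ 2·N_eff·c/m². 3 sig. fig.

0.589 mm

At magnification m, DoF ≈ 2·N_eff·c/m² = 2 × 22.9 × 0.015 / 1.08² = 0.687 / 1.166 ≈ 0.589 mm.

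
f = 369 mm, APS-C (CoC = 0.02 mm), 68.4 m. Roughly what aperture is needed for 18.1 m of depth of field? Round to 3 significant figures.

Write h = H − f = f²/(N·c). The thin-lens limits are Dn = s·h/(h + (s−f)) and Df = s·h/(h − (s−f)), so DoF = Df − Dn = 2·s·(s−f)·h / (h² − (s−f)²).
That is a quadratic in h: DoF·h² − 2·s·(s−f)·h − DoF·(s−f)² = 0 ⇒ h = (s−f)·(s + √(s² + DoF²)) / DoF = 68031 × (68400 + √(68400² + 18100²)) / 18100 = 68031 × (68400 + 70754.3) / 18100 ≈ 523028 mm.
Then N = f²/(c·h) = 369² / (0.02 × 523028) = 136161 / 10461 ≈ 13.

f/13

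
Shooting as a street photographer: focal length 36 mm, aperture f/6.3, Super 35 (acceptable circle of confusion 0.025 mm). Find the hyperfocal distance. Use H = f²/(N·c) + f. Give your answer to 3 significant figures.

Hyperfocal distance H = f²/(N·c) + f = 36²/(6.3 × 0.025) + 36 = 1296/0.1575 + 36 ≈ 8264.6 mm ≈ 8.26 m.

8.26 m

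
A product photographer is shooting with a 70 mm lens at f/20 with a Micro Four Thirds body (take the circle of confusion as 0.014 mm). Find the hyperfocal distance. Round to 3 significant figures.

17.6 m

Hyperfocal distance H = f²/(N·c) + f = 70²/(20 × 0.014) + 70 = 4900/0.28 + 70 ≈ 17570.0 mm ≈ 17.6 m.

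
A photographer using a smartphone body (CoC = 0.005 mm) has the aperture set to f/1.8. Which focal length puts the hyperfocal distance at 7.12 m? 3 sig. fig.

8.00 mm

From H = f²/(N·c) + f, with f ≪ H: f ≈ √(H·N·c) = √(7120 × 1.8 × 0.005) = √64.080 ≈ 8.005 mm.
Exact: f² + N·c·f − N·c·H = 0 ⇒ f = (−N·c + √((N·c)² + 4·N·c·H))/2 = (−0.009 + √256.32)/2 ≈ 8.0005 mm ≈ 8.00 mm.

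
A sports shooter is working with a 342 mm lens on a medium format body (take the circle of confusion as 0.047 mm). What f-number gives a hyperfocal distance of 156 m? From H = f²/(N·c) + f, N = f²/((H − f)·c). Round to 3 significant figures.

Rearrange H = f²/(N·c) + f for N: N = f² / ((H − f)·c).
N = 342² / ((156000 − 342) × 0.047) = 116964 / 7316 ≈ 16.

f/16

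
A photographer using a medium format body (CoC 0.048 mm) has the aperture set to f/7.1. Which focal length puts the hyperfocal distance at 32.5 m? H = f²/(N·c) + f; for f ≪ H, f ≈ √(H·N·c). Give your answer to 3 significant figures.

From H = f²/(N·c) + f, with f ≪ H: f ≈ √(H·N·c) = √(32500 × 7.1 × 0.048) = √11076 ≈ 105.2 mm.
The +f correction barely moves this — solving exactly, f² + N·c·f − N·c·H = 0 ⇒ f = (−N·c + √((N·c)² + 4·N·c·H))/2 = (−0.3408 + √44304)/2 ≈ 105.07 mm, so f ≈ 105 mm.

105 mm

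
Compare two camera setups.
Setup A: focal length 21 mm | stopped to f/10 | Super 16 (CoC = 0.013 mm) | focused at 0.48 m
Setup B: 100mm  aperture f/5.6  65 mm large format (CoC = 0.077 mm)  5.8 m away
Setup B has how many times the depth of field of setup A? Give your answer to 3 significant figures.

22.9

Setup A: H = 21²/(10×0.013) + 21 ≈ 3413.3 mm; DoF = Df − Dn = 555.11 − 422.79 ≈ 132.32 mm.
Setup B: H = 100²/(5.6×0.077) + 100 ≈ 23291.1 mm; DoF = Df − Dn = 7690.1 − 4655.7 ≈ 3034.4 mm.
Ratio = 3034.4 / 132.32 ≈ 22.9.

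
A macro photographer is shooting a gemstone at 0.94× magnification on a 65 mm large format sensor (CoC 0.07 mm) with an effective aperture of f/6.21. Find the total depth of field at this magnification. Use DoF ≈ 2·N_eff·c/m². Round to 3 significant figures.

At magnification m, DoF ≈ 2·N_eff·c/m² = 2 × 6.21 × 0.07 / 0.94² = 0.8694 / 0.8836 ≈ 0.984 mm.

0.984 mm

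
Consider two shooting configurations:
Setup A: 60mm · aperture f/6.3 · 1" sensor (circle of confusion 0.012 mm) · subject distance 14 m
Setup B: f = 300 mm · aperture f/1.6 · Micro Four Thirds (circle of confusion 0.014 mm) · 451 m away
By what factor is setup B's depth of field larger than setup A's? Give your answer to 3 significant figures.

11.4

Setup A: H = 60²/(6.3×0.012) + 60 ≈ 47679.0 mm; DoF = Df − Dn = 19794.7 − 10829.7 ≈ 8965.0 mm.
Setup B: H = 300²/(1.6×0.014) + 300 ≈ 4018157.1 mm; DoF = Df − Dn = 507983 − 405512 ≈ 102471 mm.
Ratio = 102471 / 8965.0 ≈ 11.4.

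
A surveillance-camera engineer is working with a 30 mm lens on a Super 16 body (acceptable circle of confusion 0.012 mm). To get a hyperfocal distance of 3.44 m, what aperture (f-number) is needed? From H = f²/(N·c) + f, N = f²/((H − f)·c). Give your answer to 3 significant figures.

f/22

Rearrange H = f²/(N·c) + f for N: N = f² / ((H − f)·c).
N = 30² / ((3440 − 30) × 0.012) = 900 / 40.92 ≈ 22.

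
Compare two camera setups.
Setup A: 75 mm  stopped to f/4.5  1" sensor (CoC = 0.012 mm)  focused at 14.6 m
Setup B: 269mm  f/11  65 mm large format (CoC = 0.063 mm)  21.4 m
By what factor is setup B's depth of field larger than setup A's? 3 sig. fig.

2.17

Setup A: H = 75²/(4.5×0.012) + 75 ≈ 104241.7 mm; DoF = Df − Dn = 16965.7 − 12813.3 ≈ 4152.4 mm.
Setup B: H = 269²/(11×0.063) + 269 ≈ 104686.0 mm; DoF = Df − Dn = 26829.5 − 17798.2 ≈ 9031.3 mm.
Ratio = 9031.3 / 4152.4 ≈ 2.17.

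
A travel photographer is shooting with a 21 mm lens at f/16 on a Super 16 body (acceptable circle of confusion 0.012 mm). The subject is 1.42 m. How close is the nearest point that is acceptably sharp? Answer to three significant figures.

Hyperfocal distance H = f²/(N·c) + f = 21²/(16 × 0.012) + 21 = 441/0.192 + 21 ≈ 2317.9 mm ≈ 2.318 m.
Near limit Dn = s·(H − f)/(H + s − 2f) = 1420 × (2317.9 − 21) / (2317.9 + 1420 − 2 × 21) = 1420 × 2296.9 / 3695.9 ≈ 882.49 mm ≈ 0.882 m.

0.882 m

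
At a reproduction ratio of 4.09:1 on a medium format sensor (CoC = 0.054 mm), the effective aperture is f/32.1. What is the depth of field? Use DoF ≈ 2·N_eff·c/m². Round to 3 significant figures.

At magnification m, DoF ≈ 2·N_eff·c/m² = 2 × 32.1 × 0.054 / 4.09² = 3.467 / 16.73 ≈ 0.207 mm.

0.207 mm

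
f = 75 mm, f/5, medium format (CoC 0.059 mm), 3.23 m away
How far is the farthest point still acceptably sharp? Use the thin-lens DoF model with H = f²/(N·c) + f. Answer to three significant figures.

Hyperfocal distance H = f²/(N·c) + f = 75²/(5 × 0.059) + 75 = 5625/0.295 + 75 ≈ 19142.8 mm ≈ 19.14 m.
Far limit Df = s·(H − f)/(H − s) = 3230 × (19142.8 − 75) / (19142.8 − 3230) = 3230 × 19067.8 / 15912.8 ≈ 3870.4 mm ≈ 3.87 m.

3.87 m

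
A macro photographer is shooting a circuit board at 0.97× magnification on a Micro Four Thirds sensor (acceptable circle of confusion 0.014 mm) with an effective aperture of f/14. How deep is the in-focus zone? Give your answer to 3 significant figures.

At magnification m, DoF ≈ 2·N_eff·c/m² = 2 × 14 × 0.014 / 0.97² = 0.392 / 0.9409 ≈ 0.417 mm.

0.417 mm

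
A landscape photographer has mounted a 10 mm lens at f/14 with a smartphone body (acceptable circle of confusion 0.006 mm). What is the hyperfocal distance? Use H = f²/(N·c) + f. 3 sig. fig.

1.20 m

Hyperfocal distance H = f²/(N·c) + f = 10²/(14 × 0.006) + 10 = 100/0.084 + 10 ≈ 1200.5 mm ≈ 1.20 m.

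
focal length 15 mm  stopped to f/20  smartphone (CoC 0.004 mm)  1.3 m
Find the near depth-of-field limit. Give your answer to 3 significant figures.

0.892 m

Hyperfocal distance H = f²/(N·c) + f = 15²/(20 × 0.004) + 15 = 225/0.08 + 15 ≈ 2827.5 mm ≈ 2.828 m.
Near limit Dn = s·(H − f)/(H + s − 2f) = 1300 × (2827.5 − 15) / (2827.5 + 1300 − 2 × 15) = 1300 × 2812.5 / 4097.5 ≈ 892.31 mm ≈ 0.892 m.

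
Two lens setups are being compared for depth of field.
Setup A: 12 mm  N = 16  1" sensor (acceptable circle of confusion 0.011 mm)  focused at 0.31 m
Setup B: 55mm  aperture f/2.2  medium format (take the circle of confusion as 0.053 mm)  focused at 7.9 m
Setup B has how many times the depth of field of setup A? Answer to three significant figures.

Setup A: H = 12²/(16×0.011) + 12 ≈ 830.2 mm; DoF = Df − Dn = 487.59 − 227.24 ≈ 260.35 mm.
Setup B: H = 55²/(2.2×0.053) + 55 ≈ 25998.4 mm; DoF = Df − Dn = 11324.4 − 6065.8 ≈ 5258.6 mm.
Ratio = 5258.6 / 260.35 ≈ 20.2.

20.2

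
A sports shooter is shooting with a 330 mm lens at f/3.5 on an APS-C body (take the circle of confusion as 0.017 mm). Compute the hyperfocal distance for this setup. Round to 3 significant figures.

1830 m

Hyperfocal distance H = f²/(N·c) + f = 330²/(3.5 × 0.017) + 330 = 108900/0.0595 + 330 ≈ 1830582.1 mm ≈ 1830 m.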